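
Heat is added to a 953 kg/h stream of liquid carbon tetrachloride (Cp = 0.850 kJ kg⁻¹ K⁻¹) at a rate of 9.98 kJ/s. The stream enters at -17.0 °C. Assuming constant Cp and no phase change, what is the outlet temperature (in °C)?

T_out = 27.4 °C

Q = 9.98 kJ/s = 35928 kJ/h
ΔT = Q/(ṁ·Cp) = 35928/(953×0.850) = 44.353 K
T_out = -17.0 + 44.353 = 27.353 °C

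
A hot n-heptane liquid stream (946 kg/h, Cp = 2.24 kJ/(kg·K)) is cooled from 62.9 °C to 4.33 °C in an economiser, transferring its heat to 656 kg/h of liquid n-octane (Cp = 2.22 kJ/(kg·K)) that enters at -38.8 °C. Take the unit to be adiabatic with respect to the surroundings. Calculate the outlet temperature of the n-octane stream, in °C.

T_c,out = 46.4 °C

Heat released by hot stream: Q = 946 × 2.24 × (62.9 − 4.33) = 124110 kJ/h
Energy balance on cold side (adiabatic exchanger): Q = ṁ_c·Cp_c·(T_c,out − T_c,in)
T_c,out = -38.8 + 124110/(656 × 2.22) = 46.423 °C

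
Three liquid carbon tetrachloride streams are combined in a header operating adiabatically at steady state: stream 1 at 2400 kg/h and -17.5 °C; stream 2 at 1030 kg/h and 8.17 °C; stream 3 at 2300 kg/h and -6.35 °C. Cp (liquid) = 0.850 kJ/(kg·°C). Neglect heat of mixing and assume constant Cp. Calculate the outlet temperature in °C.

No heat crosses the boundary, so H_out = H_in.
T_out = Σ ṁᵢCp,ᵢTᵢ / Σ ṁᵢCp,ᵢ
      = -40961 / 4870.5 = -8.4101 °C

T_out = -8.41 °C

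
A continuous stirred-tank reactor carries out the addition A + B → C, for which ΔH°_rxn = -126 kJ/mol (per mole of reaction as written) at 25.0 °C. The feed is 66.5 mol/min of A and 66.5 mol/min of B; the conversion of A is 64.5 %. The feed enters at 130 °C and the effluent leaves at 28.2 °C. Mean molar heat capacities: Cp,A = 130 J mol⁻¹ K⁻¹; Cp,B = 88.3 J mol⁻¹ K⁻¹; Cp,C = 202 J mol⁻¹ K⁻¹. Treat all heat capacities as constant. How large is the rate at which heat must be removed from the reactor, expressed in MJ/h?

Q_out = 413 MJ/h

Extent of reaction ξ = 0.645 × 66.5 = 42.892 mol/min
Reaction term: ξ·ΔH°_rxn = 42.892 × -126 = -5404.5 kJ/min
Sensible, feed 130→25 °C: -1524.3 kJ/min
Outlet flows (mol/min): A 23.608, B 23.608, C 42.892
Sensible, products 25→28.2 °C: 44.217 kJ/min
Q = ΔH = -6884.5 kJ/min = -114.74 kW
Heat removed = 413.07 MJ/h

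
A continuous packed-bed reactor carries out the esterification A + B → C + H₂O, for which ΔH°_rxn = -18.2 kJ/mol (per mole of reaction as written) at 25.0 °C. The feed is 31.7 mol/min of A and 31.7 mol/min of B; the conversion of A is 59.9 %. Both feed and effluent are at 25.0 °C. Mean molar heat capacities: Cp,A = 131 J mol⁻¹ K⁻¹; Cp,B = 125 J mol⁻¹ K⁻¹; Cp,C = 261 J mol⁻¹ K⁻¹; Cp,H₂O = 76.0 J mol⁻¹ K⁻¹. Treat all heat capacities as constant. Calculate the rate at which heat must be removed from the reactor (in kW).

Q_out = 5.76 kW

Extent of reaction ξ = 0.599 × 31.7 = 18.988 mol/min
Reaction term: ξ·ΔH°_rxn = 18.988 × -18.2 = -345.59 kJ/min
Q = ΔH = -345.59 kJ/min = -5.7598 kW
Heat removed = 5.7598 kW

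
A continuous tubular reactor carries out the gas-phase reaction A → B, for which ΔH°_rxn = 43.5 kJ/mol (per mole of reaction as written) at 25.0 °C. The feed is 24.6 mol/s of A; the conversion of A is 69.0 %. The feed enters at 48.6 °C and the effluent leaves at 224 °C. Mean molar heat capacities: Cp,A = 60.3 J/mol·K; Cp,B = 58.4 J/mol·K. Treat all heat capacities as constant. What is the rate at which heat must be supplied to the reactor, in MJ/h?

Q_in = 3570 MJ/h

Extent of reaction ξ = 0.690 × 24.6 = 16.974 mol/s
Reaction term: ξ·ΔH°_rxn = 16.974 × 43.5 = 738.37 kJ/s
Sensible, feed 48.6→25 °C: -35.008 kJ/s
Outlet flows (mol/s): A 7.626, B 16.974
Sensible, products 25→224 °C: 288.77 kJ/s
Q = ΔH = 992.14 kJ/s = 992.14 kW
Heat supplied = 3571.7 MJ/h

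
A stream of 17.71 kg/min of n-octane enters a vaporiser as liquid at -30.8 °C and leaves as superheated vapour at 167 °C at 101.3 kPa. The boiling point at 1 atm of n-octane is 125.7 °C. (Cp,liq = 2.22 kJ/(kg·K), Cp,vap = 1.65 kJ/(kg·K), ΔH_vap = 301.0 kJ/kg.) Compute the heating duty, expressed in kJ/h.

Q = 761000 kJ/h

liquid -30.8→125.7 °C: 347.43 kJ/kg
vaporisation at 125.7 °C: 301 kJ/kg
vapour 125.7→167 °C: 68.145 kJ/kg
Δh = 347.43 + 301 + 68.145 = 716.58 kJ/kg
Q = ṁ·Δh = 17.71 kg/min × 716.58 kJ/kg = 12691 kJ/min
|Q| = 211.51 kW = 761430 kJ/h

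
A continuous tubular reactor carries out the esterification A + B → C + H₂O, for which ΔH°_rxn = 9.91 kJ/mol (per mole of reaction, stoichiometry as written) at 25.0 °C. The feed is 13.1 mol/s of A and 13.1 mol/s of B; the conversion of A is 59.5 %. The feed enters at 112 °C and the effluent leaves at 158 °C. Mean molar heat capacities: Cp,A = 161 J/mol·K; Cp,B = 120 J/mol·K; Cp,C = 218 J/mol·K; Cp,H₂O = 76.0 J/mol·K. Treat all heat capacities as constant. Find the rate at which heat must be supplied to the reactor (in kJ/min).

Q_in = 15600 kJ/min

Extent of reaction ξ = 0.595 × 13.1 = 7.7945 mol/s
Reaction term: ξ·ΔH°_rxn = 7.7945 × 9.91 = 77.243 kJ/s
Sensible, feed 112→25 °C: -320.26 kJ/s
Outlet flows (mol/s): A 5.3055, B 5.3055, C 7.7945, H₂O 7.7945
Sensible, products 25→158 °C: 503.06 kJ/s
Q = ΔH = 260.05 kJ/s = 260.05 kW
Heat supplied = 15603 kJ/min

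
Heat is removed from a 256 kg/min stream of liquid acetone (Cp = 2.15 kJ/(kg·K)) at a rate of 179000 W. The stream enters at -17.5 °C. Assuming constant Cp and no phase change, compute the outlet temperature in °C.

T_out = -37.0 °C

Q = 179000 W = 10740 kJ/min
ΔT = Q/(ṁ·Cp) = 10740/(256×2.15) = 19.513 K
T_out = -17.5 − 19.513 = -37.013 °C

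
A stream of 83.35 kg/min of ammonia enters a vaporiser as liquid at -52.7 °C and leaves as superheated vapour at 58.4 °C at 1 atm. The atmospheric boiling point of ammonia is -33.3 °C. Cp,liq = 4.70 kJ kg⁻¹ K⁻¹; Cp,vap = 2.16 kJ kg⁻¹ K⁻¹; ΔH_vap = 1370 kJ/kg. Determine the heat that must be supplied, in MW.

liquid -52.7→-33.3 °C: 91.18 kJ/kg
vaporisation at -33.3 °C: 1370 kJ/kg
vapour -33.3→58.4 °C: 198.07 kJ/kg
Δh = 91.18 + 1370 + 198.07 = 1659.3 kJ/kg
Q = ṁ·Δh = 83.35 kg/min × 1659.3 kJ/kg = 138300 kJ/min
|Q| = 2305 kW = 2.305 MW

Q = 2.30 MW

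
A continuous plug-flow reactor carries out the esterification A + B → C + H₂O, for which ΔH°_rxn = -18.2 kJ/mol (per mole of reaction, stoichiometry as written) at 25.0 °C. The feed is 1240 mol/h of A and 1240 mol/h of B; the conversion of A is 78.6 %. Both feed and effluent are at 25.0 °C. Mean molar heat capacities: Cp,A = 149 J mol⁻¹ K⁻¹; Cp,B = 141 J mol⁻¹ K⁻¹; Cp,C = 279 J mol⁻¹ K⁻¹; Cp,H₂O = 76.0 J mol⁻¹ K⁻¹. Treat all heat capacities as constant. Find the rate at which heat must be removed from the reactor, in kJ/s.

Extent of reaction ξ = 0.786 × 1240 = 974.64 mol/h
Reaction term: ξ·ΔH°_rxn = 974.64 × -18.2 = -17738 kJ/h
Q = ΔH = -17738 kJ/h = -4.9273 kW
Heat removed = 4.9273 kJ/s

Q_out = 4.93 kJ/s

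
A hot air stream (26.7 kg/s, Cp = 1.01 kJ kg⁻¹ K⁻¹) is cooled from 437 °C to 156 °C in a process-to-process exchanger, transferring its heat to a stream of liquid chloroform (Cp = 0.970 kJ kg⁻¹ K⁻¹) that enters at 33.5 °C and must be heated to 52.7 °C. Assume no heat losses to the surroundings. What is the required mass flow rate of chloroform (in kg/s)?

ṁ_c = 407 kg/s

Heat released by hot stream: Q = 26.7 × 1.01 × (437 − 156) = 7577.7 kJ/s
Energy balance on cold side (adiabatic exchanger): Q = ṁ_c·Cp_c·(T_c,out − T_c,in)
ṁ_c = 7577.7 / [0.970 × (52.7 − 33.5)] = 406.88 kg/s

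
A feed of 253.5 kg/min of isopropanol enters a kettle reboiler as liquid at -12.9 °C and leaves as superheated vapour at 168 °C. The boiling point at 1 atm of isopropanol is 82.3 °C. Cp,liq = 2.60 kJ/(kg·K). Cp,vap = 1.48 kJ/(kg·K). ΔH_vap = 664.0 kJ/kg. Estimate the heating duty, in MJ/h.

liquid -12.9→82.3 °C: 247.52 kJ/kg
vaporisation at 82.3 °C: 664 kJ/kg
vapour 82.3→168 °C: 126.84 kJ/kg
Δh = 247.52 + 664 + 126.84 = 1038.4 kJ/kg
Q = ṁ·Δh = 253.5 kg/min × 1038.4 kJ/kg = 263220 kJ/min
|Q| = 4387.1 kW = 15793 MJ/h

Q = 15800 MJ/h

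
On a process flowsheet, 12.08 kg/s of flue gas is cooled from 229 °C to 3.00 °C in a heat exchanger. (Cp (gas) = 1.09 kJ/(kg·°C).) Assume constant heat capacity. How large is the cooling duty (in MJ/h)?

Q = ṁ·Cp·ΔT = 12.08 × 1.09 × (3.00 − 229) = -2975.8 kJ/s
Cooling duty = 10713 MJ/h

Q_c = 10700 MJ/h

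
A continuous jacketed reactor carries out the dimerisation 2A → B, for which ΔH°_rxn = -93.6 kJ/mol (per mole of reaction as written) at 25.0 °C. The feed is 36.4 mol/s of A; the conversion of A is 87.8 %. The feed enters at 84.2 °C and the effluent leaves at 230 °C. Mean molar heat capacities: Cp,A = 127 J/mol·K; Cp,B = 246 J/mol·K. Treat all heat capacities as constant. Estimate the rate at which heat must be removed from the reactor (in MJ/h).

Q_out = 3050 MJ/h

Extent of reaction ξ = 0.878 × 36.4 / 2 = 15.98 mol/s
Reaction term: ξ·ΔH°_rxn = 15.98 × -93.6 = -1495.7 kJ/s
Sensible, feed 84.2→25 °C: -273.67 kJ/s
Outlet flows (mol/s): A 4.4408, B 15.98
Sensible, products 25→230 °C: 921.47 kJ/s
Q = ΔH = -847.89 kJ/s = -847.89 kW
Heat removed = 3052.4 MJ/h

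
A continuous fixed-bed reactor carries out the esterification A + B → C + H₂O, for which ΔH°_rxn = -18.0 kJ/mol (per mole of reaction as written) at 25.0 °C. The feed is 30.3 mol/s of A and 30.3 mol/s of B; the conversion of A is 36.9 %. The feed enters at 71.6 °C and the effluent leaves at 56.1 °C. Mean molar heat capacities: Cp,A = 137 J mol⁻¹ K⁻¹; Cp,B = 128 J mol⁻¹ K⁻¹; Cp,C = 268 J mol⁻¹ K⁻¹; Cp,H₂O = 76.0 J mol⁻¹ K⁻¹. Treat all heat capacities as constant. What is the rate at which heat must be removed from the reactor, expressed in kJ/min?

Q_out = 17900 kJ/min

Extent of reaction ξ = 0.369 × 30.3 = 11.181 mol/s
Reaction term: ξ·ΔH°_rxn = 11.181 × -18.0 = -201.25 kJ/s
Sensible, feed 71.6→25 °C: -374.17 kJ/s
Outlet flows (mol/s): A 19.119, B 19.119, C 11.181, H₂O 11.181
Sensible, products 25→56.1 °C: 277.19 kJ/s
Q = ΔH = -298.24 kJ/s = -298.24 kW
Heat removed = 17894 kJ/min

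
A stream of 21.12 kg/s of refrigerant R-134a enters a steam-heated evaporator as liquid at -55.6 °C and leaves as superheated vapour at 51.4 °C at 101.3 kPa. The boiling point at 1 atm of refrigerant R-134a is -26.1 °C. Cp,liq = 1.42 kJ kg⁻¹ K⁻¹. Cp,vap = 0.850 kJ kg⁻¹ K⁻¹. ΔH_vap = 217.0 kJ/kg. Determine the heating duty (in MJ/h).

liquid -55.6→-26.1 °C: 41.89 kJ/kg
vaporisation at -26.1 °C: 217 kJ/kg
vapour -26.1→51.4 °C: 65.875 kJ/kg
Δh = 41.89 + 217 + 65.875 = 324.76 kJ/kg
Q = ṁ·Δh = 21.12 kg/s × 324.76 kJ/kg = 6859 kJ/s
|Q| = 6859 kW = 24693 MJ/h

Q = 24700 MJ/h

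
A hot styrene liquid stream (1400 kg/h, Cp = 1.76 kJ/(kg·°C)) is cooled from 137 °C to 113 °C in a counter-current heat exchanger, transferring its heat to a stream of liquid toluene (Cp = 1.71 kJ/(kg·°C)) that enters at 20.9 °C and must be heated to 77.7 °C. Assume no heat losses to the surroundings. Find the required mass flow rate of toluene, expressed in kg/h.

ṁ_c = 609 kg/h

Heat released by hot stream: Q = 1400 × 1.76 × (137 − 113) = 59136 kJ/h
Energy balance on cold side (adiabatic exchanger): Q = ṁ_c·Cp_c·(T_c,out − T_c,in)
ṁ_c = 59136 / [1.71 × (77.7 − 20.9)] = 608.85 kg/h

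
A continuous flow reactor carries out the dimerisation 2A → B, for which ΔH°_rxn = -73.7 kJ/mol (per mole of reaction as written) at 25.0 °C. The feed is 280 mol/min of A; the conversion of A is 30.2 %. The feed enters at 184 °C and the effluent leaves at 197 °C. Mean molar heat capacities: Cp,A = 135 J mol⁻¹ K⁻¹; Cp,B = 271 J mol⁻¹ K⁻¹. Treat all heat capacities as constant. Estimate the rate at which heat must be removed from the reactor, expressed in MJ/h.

Q_out = 157 MJ/h

Extent of reaction ξ = 0.302 × 280 / 2 = 42.28 mol/min
Reaction term: ξ·ΔH°_rxn = 42.28 × -73.7 = -3116 kJ/min
Sensible, feed 184→25 °C: -6010.2 kJ/min
Outlet flows (mol/min): A 195.44, B 42.28
Sensible, products 25→197 °C: 6508.9 kJ/min
Q = ΔH = -2617.4 kJ/min = -43.623 kW
Heat removed = 157.04 MJ/h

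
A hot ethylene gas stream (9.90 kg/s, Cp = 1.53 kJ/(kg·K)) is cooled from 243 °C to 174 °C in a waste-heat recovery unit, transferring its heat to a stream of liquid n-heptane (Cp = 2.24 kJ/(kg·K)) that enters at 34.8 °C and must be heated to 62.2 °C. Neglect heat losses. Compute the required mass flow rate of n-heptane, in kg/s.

Heat released by hot stream: Q = 9.90 × 1.53 × (243 − 174) = 1045.1 kJ/s
Energy balance on cold side (adiabatic exchanger): Q = ṁ_c·Cp_c·(T_c,out − T_c,in)
ṁ_c = 1045.1 / [2.24 × (62.2 − 34.8)] = 17.029 kg/s

ṁ_c = 17.0 kg/s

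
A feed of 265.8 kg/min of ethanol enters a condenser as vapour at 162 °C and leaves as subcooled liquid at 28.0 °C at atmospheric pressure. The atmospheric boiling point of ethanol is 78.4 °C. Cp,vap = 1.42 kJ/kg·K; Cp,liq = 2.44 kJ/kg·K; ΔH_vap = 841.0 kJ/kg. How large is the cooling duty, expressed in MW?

vapour 162→78.4 °C: -118.71 kJ/kg
condensation at 78.4 °C: -841 kJ/kg
liquid 78.4→28.0 °C: -122.98 kJ/kg
Δh = -118.71 + -841 + -122.98 = -1082.7 kJ/kg
Q = ṁ·Δh = 265.8 kg/min × -1082.7 kJ/kg = -287780 kJ/min
|Q| = 4796.3 kW = 4.7963 MW

Q_c = 4.80 MW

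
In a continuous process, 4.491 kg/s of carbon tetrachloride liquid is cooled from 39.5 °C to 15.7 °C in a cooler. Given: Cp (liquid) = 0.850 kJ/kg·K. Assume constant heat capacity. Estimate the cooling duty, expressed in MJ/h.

Q_c = 327 MJ/h

Q = ṁ·Cp·ΔT = 4.491 × 0.850 × (15.7 − 39.5) = -90.853 kJ/s
Cooling duty = 327.07 MJ/h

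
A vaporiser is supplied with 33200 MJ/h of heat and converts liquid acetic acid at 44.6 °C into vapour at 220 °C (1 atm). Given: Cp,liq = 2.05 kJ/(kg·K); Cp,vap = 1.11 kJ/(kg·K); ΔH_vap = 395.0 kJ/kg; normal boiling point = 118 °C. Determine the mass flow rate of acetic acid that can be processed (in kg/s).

ṁ = 14.0 kg/s

Δh = 2.05×(118−44.6) + 395.0 + 1.11×(220−118) = 658.69 kJ/kg
Q = 33200 MJ/h = 9222.2 kJ/s = 9222.2 kJ/s
ṁ = Q/Δh = 9222.2 / 658.69 = 14.001 kg/s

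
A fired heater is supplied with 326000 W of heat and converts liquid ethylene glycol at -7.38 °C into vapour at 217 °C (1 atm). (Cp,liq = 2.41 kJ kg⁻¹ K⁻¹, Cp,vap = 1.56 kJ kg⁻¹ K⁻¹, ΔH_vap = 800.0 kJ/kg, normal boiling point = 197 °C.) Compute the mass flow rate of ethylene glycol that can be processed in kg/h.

ṁ = 887 kg/h

Δh = 2.41×(197−-7.38) + 800.0 + 1.56×(217−197) = 1323.8 kJ/kg
Q = 326000 W = 326 kJ/s = 1.1736e+06 kJ/h
ṁ = Q/Δh = 1.1736e+06 / 1323.8 = 886.57 kg/h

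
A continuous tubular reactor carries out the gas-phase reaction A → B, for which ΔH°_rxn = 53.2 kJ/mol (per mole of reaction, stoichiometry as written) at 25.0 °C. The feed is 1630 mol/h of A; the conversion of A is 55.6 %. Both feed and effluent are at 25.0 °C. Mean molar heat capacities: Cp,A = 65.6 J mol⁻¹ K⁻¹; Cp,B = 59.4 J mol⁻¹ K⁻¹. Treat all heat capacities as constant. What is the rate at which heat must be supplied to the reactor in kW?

Extent of reaction ξ = 0.556 × 1630 = 906.28 mol/h
Reaction term: ξ·ΔH°_rxn = 906.28 × 53.2 = 48214 kJ/h
Q = ΔH = 48214 kJ/h = 13.393 kW
Heat supplied = 13.393 kW

Q_in = 13.4 kW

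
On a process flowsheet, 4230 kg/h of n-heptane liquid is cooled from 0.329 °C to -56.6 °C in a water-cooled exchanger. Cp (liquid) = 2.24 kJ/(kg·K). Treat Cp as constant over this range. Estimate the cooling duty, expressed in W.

Q_c = 150000 W

Q = ṁ·Cp·ΔT = 4230 × 2.24 × (-56.6 − 0.329) = -539410 kJ/h
Converting: 539410 / 3600 s = 149.84 kW
Cooling duty = 149840 W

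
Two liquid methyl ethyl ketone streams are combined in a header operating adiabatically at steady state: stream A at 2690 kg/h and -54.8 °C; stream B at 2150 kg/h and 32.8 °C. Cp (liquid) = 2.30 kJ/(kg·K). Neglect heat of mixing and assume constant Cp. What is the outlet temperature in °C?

T_out = -15.9 °C

No heat crosses the boundary, so H_out = H_in.
T_out = Σ ṁᵢCp,ᵢTᵢ / Σ ṁᵢCp,ᵢ
      = -176850 / 11132 = -15.887 °C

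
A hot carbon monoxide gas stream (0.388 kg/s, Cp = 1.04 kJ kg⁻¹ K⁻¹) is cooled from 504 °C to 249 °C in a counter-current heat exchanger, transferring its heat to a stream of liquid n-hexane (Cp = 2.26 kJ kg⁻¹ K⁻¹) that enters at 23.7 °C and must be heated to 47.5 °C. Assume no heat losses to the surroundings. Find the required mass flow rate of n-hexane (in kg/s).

ṁ_c = 1.91 kg/s

Heat released by hot stream: Q = 0.388 × 1.04 × (504 − 249) = 102.9 kJ/s
Energy balance on cold side (adiabatic exchanger): Q = ṁ_c·Cp_c·(T_c,out − T_c,in)
ṁ_c = 102.9 / [2.26 × (47.5 − 23.7)] = 1.913 kg/s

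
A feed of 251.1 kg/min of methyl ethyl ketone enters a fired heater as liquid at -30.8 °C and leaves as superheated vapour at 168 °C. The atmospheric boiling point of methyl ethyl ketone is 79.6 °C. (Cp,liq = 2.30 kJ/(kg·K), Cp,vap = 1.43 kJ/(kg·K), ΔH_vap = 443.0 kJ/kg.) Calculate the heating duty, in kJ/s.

Q = 3450 kJ/s

liquid -30.8→79.6 °C: 253.92 kJ/kg
vaporisation at 79.6 °C: 443 kJ/kg
vapour 79.6→168 °C: 126.41 kJ/kg
Δh = 253.92 + 443 + 126.41 = 823.33 kJ/kg
Q = ṁ·Δh = 251.1 kg/min × 823.33 kJ/kg = 206740 kJ/min
|Q| = 3445.6 kW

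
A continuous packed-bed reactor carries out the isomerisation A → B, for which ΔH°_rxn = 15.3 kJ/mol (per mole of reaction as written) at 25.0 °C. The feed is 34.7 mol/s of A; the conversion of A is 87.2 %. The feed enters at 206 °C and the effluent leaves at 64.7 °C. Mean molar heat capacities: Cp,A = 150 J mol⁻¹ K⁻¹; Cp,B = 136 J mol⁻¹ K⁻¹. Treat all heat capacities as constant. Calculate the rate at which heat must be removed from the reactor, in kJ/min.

Extent of reaction ξ = 0.872 × 34.7 = 30.258 mol/s
Reaction term: ξ·ΔH°_rxn = 30.258 × 15.3 = 462.95 kJ/s
Sensible, feed 206→25 °C: -942.11 kJ/s
Outlet flows (mol/s): A 4.4416, B 30.258
Sensible, products 25→64.7 °C: 189.82 kJ/s
Q = ΔH = -289.33 kJ/s = -289.33 kW
Heat removed = 17360 kJ/min

Q_out = 17400 kJ/min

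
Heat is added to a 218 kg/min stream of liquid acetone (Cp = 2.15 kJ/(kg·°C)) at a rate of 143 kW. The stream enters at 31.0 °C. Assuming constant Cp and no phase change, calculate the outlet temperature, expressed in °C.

T_out = 49.3 °C

Q = 143 kW = 8580 kJ/min
ΔT = Q/(ṁ·Cp) = 8580/(218×2.15) = 18.306 K
T_out = 31.0 + 18.306 = 49.306 °C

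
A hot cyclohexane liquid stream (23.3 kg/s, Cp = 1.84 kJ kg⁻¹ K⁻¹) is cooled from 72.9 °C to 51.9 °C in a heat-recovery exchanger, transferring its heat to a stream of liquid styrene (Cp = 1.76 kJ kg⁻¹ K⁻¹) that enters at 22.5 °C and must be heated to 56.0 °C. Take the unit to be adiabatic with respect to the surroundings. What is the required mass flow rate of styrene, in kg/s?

Heat released by hot stream: Q = 23.3 × 1.84 × (72.9 − 51.9) = 900.31 kJ/s
Energy balance on cold side (adiabatic exchanger): Q = ṁ_c·Cp_c·(T_c,out − T_c,in)
ṁ_c = 900.31 / [1.76 × (56.0 − 22.5)] = 15.27 kg/s

ṁ_c = 15.3 kg/s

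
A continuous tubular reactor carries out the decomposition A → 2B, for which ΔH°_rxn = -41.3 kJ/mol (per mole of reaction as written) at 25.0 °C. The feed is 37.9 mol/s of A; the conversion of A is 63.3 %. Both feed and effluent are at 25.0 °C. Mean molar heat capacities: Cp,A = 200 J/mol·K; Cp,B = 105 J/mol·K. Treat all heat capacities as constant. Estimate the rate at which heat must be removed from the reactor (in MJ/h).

Q_out = 3570 MJ/h

Extent of reaction ξ = 0.633 × 37.9 = 23.991 mol/s
Reaction term: ξ·ΔH°_rxn = 23.991 × -41.3 = -990.82 kJ/s
Q = ΔH = -990.82 kJ/s = -990.82 kW
Heat removed = 3566.9 MJ/h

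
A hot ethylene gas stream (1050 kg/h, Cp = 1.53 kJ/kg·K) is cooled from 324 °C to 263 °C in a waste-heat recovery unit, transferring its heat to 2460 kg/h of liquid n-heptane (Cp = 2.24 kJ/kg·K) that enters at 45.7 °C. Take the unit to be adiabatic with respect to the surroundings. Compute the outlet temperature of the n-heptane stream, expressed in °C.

T_c,out = 63.5 °C

Heat released by hot stream: Q = 1050 × 1.53 × (324 − 263) = 97996 kJ/h
Energy balance on cold side (adiabatic exchanger): Q = ṁ_c·Cp_c·(T_c,out − T_c,in)
T_c,out = 45.7 + 97996/(2460 × 2.24) = 63.484 °C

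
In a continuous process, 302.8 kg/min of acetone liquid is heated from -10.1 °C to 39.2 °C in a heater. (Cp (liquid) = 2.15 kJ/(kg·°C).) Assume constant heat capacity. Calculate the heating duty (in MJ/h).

Q = 1930 MJ/h

Q = ṁ·Cp·ΔT = 302.8 × 2.15 × (39.2 − -10.1) = 32095 kJ/min
Converting: 32095 / 60 s = 534.92 kW
Heating duty = 1925.7 MJ/h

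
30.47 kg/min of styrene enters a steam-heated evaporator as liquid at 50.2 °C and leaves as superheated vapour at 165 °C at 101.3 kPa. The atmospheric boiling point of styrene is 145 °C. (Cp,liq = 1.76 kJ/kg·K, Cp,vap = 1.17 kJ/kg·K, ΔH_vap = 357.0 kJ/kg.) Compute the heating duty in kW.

Q = 278 kW

liquid 50.2→145 °C: 166.85 kJ/kg
vaporisation at 145 °C: 357 kJ/kg
vapour 145→165 °C: 23.4 kJ/kg
Δh = 166.85 + 357 + 23.4 = 547.25 kJ/kg
Q = ṁ·Δh = 30.47 kg/min × 547.25 kJ/kg = 16675 kJ/min
|Q| = 277.91 kW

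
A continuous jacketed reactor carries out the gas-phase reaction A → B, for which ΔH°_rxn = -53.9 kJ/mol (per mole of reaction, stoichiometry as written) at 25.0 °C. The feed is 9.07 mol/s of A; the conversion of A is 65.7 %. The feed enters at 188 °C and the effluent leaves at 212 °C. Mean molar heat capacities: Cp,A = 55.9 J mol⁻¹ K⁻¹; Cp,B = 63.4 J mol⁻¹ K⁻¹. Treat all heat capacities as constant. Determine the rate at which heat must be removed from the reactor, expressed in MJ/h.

Extent of reaction ξ = 0.657 × 9.07 = 5.959 mol/s
Reaction term: ξ·ΔH°_rxn = 5.959 × -53.9 = -321.19 kJ/s
Sensible, feed 188→25 °C: -82.643 kJ/s
Outlet flows (mol/s): A 3.111, B 5.959
Sensible, products 25→212 °C: 103.17 kJ/s
Q = ΔH = -300.66 kJ/s = -300.66 kW
Heat removed = 1082.4 MJ/h

Q_out = 1080 MJ/h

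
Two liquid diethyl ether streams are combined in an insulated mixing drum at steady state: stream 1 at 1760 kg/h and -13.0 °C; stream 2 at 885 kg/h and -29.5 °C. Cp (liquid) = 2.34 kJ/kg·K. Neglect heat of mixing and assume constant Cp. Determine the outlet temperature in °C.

T_out = -18.5 °C

Energy balance with Q = 0: Σ ṁᵢCp,ᵢ(T_out − Tᵢ) = 0
Σ ṁᵢCp,ᵢTᵢ = 1760×2.34×-13.0 + 885×2.34×-29.5 = -114630
Σ ṁᵢCp,ᵢ = 1760×2.34 + 885×2.34 = 6189.3
T_out = -114630 / 6189.3 = -18.521 °C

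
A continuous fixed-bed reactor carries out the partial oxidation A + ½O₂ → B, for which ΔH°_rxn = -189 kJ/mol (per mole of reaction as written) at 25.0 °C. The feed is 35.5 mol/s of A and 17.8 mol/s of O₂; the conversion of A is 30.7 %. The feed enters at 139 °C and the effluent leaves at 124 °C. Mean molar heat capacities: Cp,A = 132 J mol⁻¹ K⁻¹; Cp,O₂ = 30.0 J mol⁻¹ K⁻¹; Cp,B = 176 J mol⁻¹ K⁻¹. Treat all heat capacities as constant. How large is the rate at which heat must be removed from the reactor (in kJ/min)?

Q_out = 126000 kJ/min

Extent of reaction ξ = 0.307 × 35.5 = 10.899 mol/s
Reaction term: ξ·ΔH°_rxn = 10.899 × -189 = -2059.8 kJ/s
Sensible, feed 139→25 °C: -595.08 kJ/s
Outlet flows (mol/s): A 24.602, O₂ 12.351, B 10.899
Sensible, products 25→124 °C: 548.07 kJ/s
Q = ΔH = -2106.8 kJ/s = -2106.8 kW
Heat removed = 126410 kJ/min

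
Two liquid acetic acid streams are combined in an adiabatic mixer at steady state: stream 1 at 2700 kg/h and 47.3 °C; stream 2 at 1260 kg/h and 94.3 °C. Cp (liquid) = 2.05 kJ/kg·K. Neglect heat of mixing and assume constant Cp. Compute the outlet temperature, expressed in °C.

Adiabatic, steady state ⇒ Σ ṁᵢCp,ᵢ(T_out − Tᵢ) = 0
T_out = Σ ṁᵢCp,ᵢTᵢ / Σ ṁᵢCp,ᵢ
      = 505380 / 8118 = 62.255 °C

T_out = 62.3 °C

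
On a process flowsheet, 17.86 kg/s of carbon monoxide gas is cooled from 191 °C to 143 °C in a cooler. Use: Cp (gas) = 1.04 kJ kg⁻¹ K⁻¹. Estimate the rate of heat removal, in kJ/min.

Q = ṁ·Cp·ΔT = 17.86 × 1.04 × (143 − 191) = -891.57 kJ/s
Cooling duty = 53494 kJ/min

Q_c = 53500 kJ/min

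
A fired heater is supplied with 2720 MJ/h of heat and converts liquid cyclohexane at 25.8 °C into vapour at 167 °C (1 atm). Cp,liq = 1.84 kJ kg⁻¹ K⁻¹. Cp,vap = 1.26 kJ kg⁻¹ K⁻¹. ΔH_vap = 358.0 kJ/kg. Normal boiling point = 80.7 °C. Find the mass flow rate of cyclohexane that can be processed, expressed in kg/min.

ṁ = 79.8 kg/min

Δh = 1.84×(80.7−25.8) + 358.0 + 1.26×(167−80.7) = 567.75 kJ/kg
Q = 2720 MJ/h = 755.56 kJ/s = 45333 kJ/min
ṁ = Q/Δh = 45333 / 567.75 = 79.847 kg/min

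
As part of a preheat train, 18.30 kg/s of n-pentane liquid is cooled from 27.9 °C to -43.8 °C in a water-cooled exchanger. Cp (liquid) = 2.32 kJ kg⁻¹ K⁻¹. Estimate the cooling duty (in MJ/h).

Q_c = 11000 MJ/h

Q = ṁ·Cp·ΔT = 18.30 × 2.32 × (-43.8 − 27.9) = -3044.1 kJ/s
Cooling duty = 10959 MJ/h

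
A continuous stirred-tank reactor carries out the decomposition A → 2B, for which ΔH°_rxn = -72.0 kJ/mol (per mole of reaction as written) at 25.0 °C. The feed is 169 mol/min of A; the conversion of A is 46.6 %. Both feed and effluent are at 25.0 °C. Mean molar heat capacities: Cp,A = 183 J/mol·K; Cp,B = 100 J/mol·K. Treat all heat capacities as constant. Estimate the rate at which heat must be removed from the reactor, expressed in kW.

Q_out = 94.5 kW

Extent of reaction ξ = 0.466 × 169 = 78.754 mol/min
Reaction term: ξ·ΔH°_rxn = 78.754 × -72.0 = -5670.3 kJ/min
Q = ΔH = -5670.3 kJ/min = -94.505 kW
Heat removed = 94.505 kW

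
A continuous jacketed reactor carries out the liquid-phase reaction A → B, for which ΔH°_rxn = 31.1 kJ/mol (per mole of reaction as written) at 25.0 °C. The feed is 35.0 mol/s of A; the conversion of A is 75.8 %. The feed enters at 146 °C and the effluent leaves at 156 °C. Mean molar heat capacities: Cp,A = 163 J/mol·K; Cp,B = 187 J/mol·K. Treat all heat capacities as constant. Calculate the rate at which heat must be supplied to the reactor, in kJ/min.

Extent of reaction ξ = 0.758 × 35.0 = 26.53 mol/s
Reaction term: ξ·ΔH°_rxn = 26.53 × 31.1 = 825.08 kJ/s
Sensible, feed 146→25 °C: -690.3 kJ/s
Outlet flows (mol/s): A 8.47, B 26.53
Sensible, products 25→156 °C: 830.77 kJ/s
Q = ΔH = 965.54 kJ/s = 965.54 kW
Heat supplied = 57933 kJ/min

Q_in = 57900 kJ/min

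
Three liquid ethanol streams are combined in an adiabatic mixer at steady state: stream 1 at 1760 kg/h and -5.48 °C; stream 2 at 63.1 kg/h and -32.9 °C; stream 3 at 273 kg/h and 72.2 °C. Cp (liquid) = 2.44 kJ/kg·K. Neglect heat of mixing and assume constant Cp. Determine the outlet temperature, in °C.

T_out = 3.81 °C

Energy balance with Q = 0: Σ ṁᵢCp,ᵢ(T_out − Tᵢ) = 0
Σ ṁᵢCp,ᵢTᵢ = 1760×2.44×-5.48 + 63.1×2.44×-32.9 + 273×2.44×72.2 = 19495
Σ ṁᵢCp,ᵢ = 1760×2.44 + 63.1×2.44 + 273×2.44 = 5114.5
T_out = 19495 / 5114.5 = 3.8118 °C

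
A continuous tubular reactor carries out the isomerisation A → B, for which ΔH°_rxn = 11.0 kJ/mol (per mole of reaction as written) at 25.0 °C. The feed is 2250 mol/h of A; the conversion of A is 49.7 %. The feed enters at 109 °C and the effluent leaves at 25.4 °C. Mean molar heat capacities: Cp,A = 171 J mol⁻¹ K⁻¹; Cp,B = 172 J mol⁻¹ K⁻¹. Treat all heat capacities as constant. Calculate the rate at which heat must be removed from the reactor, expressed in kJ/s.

Extent of reaction ξ = 0.497 × 2250 = 1118.2 mol/h
Reaction term: ξ·ΔH°_rxn = 1118.2 × 11.0 = 12301 kJ/h
Sensible, feed 109→25 °C: -32319 kJ/h
Outlet flows (mol/h): A 1131.8, B 1118.2
Sensible, products 25→25.4 °C: 154.35 kJ/h
Q = ΔH = -19864 kJ/h = -5.5178 kW
Heat removed = 5.5178 kJ/s

Q_out = 5.52 kJ/s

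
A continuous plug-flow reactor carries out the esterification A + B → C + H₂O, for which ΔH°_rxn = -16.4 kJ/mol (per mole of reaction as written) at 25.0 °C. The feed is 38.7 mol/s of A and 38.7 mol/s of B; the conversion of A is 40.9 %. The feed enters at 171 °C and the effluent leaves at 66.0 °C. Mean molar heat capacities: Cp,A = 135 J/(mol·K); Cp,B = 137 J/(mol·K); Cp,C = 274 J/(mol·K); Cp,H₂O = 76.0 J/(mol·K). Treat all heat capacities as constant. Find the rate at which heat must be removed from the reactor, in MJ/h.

Extent of reaction ξ = 0.409 × 38.7 = 15.828 mol/s
Reaction term: ξ·ΔH°_rxn = 15.828 × -16.4 = -259.58 kJ/s
Sensible, feed 171→25 °C: -1536.9 kJ/s
Outlet flows (mol/s): A 22.872, B 22.872, C 15.828, H₂O 15.828
Sensible, products 25→66.0 °C: 482.2 kJ/s
Q = ΔH = -1314.2 kJ/s = -1314.2 kW
Heat removed = 4731.3 MJ/h

Q_out = 4730 MJ/h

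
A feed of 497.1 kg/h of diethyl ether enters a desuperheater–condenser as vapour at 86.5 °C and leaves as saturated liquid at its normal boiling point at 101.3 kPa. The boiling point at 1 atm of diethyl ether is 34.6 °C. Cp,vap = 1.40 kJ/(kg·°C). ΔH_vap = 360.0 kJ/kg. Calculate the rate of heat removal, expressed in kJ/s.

Q_c = 59.7 kJ/s

vapour 86.5→34.6 °C: -72.66 kJ/kg
condensation at 34.6 °C: -360 kJ/kg
Δh = -72.66 + -360 = -432.66 kJ/kg
Q = ṁ·Δh = 497.1 kg/h × -432.66 kJ/kg = -215080 kJ/h
|Q| = 59.743 kW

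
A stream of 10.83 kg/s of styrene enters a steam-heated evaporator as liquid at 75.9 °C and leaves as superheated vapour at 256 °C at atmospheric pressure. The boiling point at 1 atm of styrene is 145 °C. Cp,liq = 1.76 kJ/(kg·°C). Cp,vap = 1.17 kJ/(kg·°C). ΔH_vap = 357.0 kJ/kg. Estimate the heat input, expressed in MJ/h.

liquid 75.9→145 °C: 121.62 kJ/kg
vaporisation at 145 °C: 357 kJ/kg
vapour 145→256 °C: 129.87 kJ/kg
Δh = 121.62 + 357 + 129.87 = 608.49 kJ/kg
Q = ṁ·Δh = 10.83 kg/s × 608.49 kJ/kg = 6589.9 kJ/s
|Q| = 6589.9 kW = 23724 MJ/h

Q = 23700 MJ/h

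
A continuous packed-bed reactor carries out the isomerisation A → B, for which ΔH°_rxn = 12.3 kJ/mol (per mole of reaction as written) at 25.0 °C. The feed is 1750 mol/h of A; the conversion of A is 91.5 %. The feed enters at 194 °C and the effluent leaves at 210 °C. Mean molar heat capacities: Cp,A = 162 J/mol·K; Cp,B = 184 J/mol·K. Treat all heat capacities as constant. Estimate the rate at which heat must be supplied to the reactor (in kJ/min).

Extent of reaction ξ = 0.915 × 1750 = 1601.2 mol/h
Reaction term: ξ·ΔH°_rxn = 1601.2 × 12.3 = 19695 kJ/h
Sensible, feed 194→25 °C: -47912 kJ/h
Outlet flows (mol/h): A 148.75, B 1601.2
Sensible, products 25→210 °C: 58965 kJ/h
Q = ΔH = 30748 kJ/h = 8.5412 kW
Heat supplied = 512.47 kJ/min

Q_in = 512 kJ/min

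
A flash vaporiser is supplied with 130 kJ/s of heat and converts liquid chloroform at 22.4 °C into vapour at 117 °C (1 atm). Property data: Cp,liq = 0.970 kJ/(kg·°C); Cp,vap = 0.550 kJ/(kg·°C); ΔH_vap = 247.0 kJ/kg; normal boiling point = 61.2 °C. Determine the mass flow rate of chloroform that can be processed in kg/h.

Δh = 0.970×(61.2−22.4) + 247.0 + 0.550×(117−61.2) = 315.33 kJ/kg
Q = 130 kJ/s = 130 kJ/s = 468000 kJ/h
ṁ = Q/Δh = 468000 / 315.33 = 1484.2 kg/h

ṁ = 1480 kg/h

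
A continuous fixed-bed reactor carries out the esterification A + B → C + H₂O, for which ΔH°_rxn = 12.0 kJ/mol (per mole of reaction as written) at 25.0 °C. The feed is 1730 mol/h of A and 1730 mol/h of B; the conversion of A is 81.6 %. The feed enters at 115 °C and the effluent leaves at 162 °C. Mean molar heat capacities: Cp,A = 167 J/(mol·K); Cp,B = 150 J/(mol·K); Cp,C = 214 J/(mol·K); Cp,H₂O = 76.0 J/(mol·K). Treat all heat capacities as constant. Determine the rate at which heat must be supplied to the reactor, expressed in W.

Extent of reaction ξ = 0.816 × 1730 = 1411.7 mol/h
Reaction term: ξ·ΔH°_rxn = 1411.7 × 12.0 = 16940 kJ/h
Sensible, feed 115→25 °C: -49357 kJ/h
Outlet flows (mol/h): A 318.32, B 318.32, C 1411.7, H₂O 1411.7
Sensible, products 25→162 °C: 69910 kJ/h
Q = ΔH = 37494 kJ/h = 10.415 kW
Heat supplied = 10415 W

Q_in = 10400 W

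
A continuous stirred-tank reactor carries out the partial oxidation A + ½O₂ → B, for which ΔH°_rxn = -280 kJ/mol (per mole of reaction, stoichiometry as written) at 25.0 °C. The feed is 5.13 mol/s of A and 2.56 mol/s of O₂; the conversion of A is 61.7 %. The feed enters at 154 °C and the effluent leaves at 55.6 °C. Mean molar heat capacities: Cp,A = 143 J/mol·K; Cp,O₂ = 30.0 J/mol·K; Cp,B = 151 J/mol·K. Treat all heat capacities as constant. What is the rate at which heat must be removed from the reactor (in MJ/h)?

Extent of reaction ξ = 0.617 × 5.13 = 3.1652 mol/s
Reaction term: ξ·ΔH°_rxn = 3.1652 × -280 = -886.26 kJ/s
Sensible, feed 154→25 °C: -104.54 kJ/s
Outlet flows (mol/s): A 1.9648, O₂ 0.9774, B 3.1652
Sensible, products 25→55.6 °C: 24.12 kJ/s
Q = ΔH = -966.68 kJ/s = -966.68 kW
Heat removed = 3480 MJ/h

Q_out = 3480 MJ/h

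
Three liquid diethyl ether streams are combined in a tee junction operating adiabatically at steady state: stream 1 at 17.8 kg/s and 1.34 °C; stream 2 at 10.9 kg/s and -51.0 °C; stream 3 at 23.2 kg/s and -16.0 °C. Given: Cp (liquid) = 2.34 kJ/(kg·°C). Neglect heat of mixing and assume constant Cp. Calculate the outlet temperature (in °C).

T_out = -17.4 °C

Adiabatic, steady state ⇒ Σ ṁᵢCp,ᵢ(T_out − Tᵢ) = 0
T_out = Σ ṁᵢCp,ᵢTᵢ / Σ ṁᵢCp,ᵢ
      = -2113.6 / 121.45 = -17.404 °C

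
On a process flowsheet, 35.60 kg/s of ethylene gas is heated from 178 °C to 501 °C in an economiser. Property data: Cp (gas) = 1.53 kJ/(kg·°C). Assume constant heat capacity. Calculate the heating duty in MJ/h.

Q = ṁ·Cp·ΔT = 35.60 × 1.53 × (501 − 178) = 17593 kJ/s
Heating duty = 63335 MJ/h

Q = 63300 MJ/h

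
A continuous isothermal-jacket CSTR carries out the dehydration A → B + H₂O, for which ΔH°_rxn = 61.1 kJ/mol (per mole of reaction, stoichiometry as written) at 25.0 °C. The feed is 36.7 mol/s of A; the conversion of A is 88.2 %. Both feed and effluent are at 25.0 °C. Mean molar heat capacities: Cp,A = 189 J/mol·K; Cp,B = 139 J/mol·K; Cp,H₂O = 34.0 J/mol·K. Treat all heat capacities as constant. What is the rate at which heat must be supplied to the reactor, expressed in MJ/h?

Q_in = 7120 MJ/h

Extent of reaction ξ = 0.882 × 36.7 = 32.369 mol/s
Reaction term: ξ·ΔH°_rxn = 32.369 × 61.1 = 1977.8 kJ/s
Q = ΔH = 1977.8 kJ/s = 1977.8 kW
Heat supplied = 7120 MJ/h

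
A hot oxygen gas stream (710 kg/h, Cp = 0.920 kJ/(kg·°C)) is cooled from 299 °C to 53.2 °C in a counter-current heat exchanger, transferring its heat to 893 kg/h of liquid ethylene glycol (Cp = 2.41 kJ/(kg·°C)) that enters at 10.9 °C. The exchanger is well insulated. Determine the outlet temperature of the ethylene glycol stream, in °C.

Heat released by hot stream: Q = 710 × 0.920 × (299 − 53.2) = 160560 kJ/h
Energy balance on cold side (adiabatic exchanger): Q = ṁ_c·Cp_c·(T_c,out − T_c,in)
T_c,out = 10.9 + 160560/(893 × 2.41) = 85.504 °C

T_c,out = 85.5 °C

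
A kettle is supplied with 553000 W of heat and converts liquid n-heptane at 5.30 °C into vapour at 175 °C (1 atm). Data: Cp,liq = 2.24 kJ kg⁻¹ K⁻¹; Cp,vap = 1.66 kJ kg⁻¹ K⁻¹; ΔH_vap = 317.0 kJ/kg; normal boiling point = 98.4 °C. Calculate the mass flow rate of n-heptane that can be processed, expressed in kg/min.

Δh = 2.24×(98.4−5.30) + 317.0 + 1.66×(175−98.4) = 652.7 kJ/kg
Q = 553000 W = 553 kJ/s = 33180 kJ/min
ṁ = Q/Δh = 33180 / 652.7 = 50.835 kg/min

ṁ = 50.8 kg/min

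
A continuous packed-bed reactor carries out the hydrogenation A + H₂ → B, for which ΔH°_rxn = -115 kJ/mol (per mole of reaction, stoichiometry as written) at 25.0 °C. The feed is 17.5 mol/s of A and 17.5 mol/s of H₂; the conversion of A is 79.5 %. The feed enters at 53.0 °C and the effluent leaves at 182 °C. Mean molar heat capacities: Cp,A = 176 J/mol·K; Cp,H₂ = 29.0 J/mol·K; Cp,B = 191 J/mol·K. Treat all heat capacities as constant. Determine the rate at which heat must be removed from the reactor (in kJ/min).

Extent of reaction ξ = 0.795 × 17.5 = 13.913 mol/s
Reaction term: ξ·ΔH°_rxn = 13.913 × -115 = -1599.9 kJ/s
Sensible, feed 53.0→25 °C: -100.45 kJ/s
Outlet flows (mol/s): A 3.5875, H₂ 3.5875, B 13.913
Sensible, products 25→182 °C: 532.66 kJ/s
Q = ΔH = -1167.7 kJ/s = -1167.7 kW
Heat removed = 70064 kJ/min

Q_out = 70100 kJ/min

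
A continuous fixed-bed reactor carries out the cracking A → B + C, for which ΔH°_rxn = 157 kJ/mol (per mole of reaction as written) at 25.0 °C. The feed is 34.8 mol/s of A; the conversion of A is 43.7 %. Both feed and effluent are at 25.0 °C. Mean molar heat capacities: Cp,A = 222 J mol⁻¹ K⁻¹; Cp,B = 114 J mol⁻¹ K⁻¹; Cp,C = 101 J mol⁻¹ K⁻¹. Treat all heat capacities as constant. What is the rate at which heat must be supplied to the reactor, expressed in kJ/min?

Extent of reaction ξ = 0.437 × 34.8 = 15.208 mol/s
Reaction term: ξ·ΔH°_rxn = 15.208 × 157 = 2387.6 kJ/s
Q = ΔH = 2387.6 kJ/s = 2387.6 kW
Heat supplied = 143260 kJ/min

Q_in = 143000 kJ/min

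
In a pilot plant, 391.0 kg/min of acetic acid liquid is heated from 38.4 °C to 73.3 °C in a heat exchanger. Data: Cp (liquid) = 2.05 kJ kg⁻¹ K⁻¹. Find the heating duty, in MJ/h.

Q = 1680 MJ/h

Q = ṁ·Cp·ΔT = 391.0 × 2.05 × (73.3 − 38.4) = 27974 kJ/min
Converting: 27974 / 60 s = 466.23 kW
Heating duty = 1678.4 MJ/h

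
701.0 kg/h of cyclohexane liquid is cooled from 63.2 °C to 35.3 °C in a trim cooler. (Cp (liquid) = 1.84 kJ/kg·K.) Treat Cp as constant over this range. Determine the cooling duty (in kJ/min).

Q = ṁ·Cp·ΔT = 701.0 × 1.84 × (35.3 − 63.2) = -35987 kJ/h
Converting: 35987 / 3600 s = 9.9963 kW
Cooling duty = 599.78 kJ/min

Q_c = 600 kJ/min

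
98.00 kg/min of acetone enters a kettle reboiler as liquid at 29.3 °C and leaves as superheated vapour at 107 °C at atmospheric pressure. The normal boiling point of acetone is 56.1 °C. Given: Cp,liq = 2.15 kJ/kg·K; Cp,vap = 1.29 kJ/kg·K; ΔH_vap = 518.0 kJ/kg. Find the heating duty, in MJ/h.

Q = 3770 MJ/h

liquid 29.3→56.1 °C: 57.62 kJ/kg
vaporisation at 56.1 °C: 518 kJ/kg
vapour 56.1→107 °C: 65.661 kJ/kg
Δh = 57.62 + 518 + 65.661 = 641.28 kJ/kg
Q = ṁ·Δh = 98.00 kg/min × 641.28 kJ/kg = 62846 kJ/min
|Q| = 1047.4 kW = 3770.7 MJ/h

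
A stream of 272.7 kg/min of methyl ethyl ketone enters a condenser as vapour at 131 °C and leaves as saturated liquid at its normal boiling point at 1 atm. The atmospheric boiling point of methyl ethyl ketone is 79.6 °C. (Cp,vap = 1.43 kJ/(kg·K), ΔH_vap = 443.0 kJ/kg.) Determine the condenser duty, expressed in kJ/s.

Q_c = 2350 kJ/s

vapour 131→79.6 °C: -73.502 kJ/kg
condensation at 79.6 °C: -443 kJ/kg
Δh = -73.502 + -443 = -516.5 kJ/kg
Q = ṁ·Δh = 272.7 kg/min × -516.5 kJ/kg = -140850 kJ/min
|Q| = 2347.5 kW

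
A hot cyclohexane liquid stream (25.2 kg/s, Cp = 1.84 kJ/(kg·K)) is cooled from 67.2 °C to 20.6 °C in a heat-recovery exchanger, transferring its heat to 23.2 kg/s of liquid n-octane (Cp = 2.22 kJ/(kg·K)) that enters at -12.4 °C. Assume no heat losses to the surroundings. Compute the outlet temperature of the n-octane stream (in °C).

Heat released by hot stream: Q = 25.2 × 1.84 × (67.2 − 20.6) = 2160.7 kJ/s
Energy balance on cold side (adiabatic exchanger): Q = ṁ_c·Cp_c·(T_c,out − T_c,in)
T_c,out = -12.4 + 2160.7/(23.2 × 2.22) = 29.553 °C

T_c,out = 29.6 °C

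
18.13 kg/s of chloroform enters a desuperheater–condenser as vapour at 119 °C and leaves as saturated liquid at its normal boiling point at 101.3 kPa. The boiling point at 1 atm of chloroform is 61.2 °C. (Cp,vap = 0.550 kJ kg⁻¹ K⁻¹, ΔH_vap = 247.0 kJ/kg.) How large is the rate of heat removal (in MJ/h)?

Q_c = 18200 MJ/h

vapour 119→61.2 °C: -31.79 kJ/kg
condensation at 61.2 °C: -247 kJ/kg
Δh = -31.79 + -247 = -278.79 kJ/kg
Q = ṁ·Δh = 18.13 kg/s × -278.79 kJ/kg = -5054.5 kJ/s
|Q| = 5054.5 kW = 18196 MJ/h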